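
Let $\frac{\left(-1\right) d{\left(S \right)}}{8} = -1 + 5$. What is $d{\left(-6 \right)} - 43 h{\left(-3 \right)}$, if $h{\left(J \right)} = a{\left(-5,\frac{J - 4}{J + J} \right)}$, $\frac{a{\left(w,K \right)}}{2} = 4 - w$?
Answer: $-806$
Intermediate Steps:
$d{\left(S \right)} = -32$ ($d{\left(S \right)} = - 8 \left(-1 + 5\right) = \left(-8\right) 4 = -32$)
$a{\left(w,K \right)} = 8 - 2 w$ ($a{\left(w,K \right)} = 2 \left(4 - w\right) = 8 - 2 w$)
$h{\left(J \right)} = 18$ ($h{\left(J \right)} = 8 - -10 = 8 + 10 = 18$)
$d{\left(-6 \right)} - 43 h{\left(-3 \right)} = -32 - 774 = -806$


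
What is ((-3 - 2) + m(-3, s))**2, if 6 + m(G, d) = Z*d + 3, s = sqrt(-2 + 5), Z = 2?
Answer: 76 - 32*sqrt(3) ≈ 20.574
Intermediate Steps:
s = sqrt(3) ≈ 1.7320
m(G, d) = -3 + 2*d (m(G, d) = -6 + (2*d + 3) = -6 + (3 + 2*d) = -3 + 2*d)
((-3 - 2) + m(-3, s))**2 = ((-3 - 2) + (-3 + 2*sqrt(3)))**2 = (-5 + (-3 + 2*sqrt(3)))**2 = (-8 + 2*sqrt(3))**2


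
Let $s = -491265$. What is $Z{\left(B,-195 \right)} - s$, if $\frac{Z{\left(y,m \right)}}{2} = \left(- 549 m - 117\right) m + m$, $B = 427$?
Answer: $-41214945$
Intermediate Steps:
$Z{\left(y,m \right)} = 2 m + 2 m \left(-117 - 549 m\right)$ ($Z{\left(y,m \right)} = 2 \left(\left(- 549 m - 117\right) m + m\right) = 2 \left(\left(-117 - 549 m\right) m + m\right) = 2 \left(m \left(-117 - 549 m\right) + m\right) = 2 \left(m + m \left(-117 - 549 m\right)\right) = 2 m + 2 m \left(-117 - 549 m\right)$)
$Z{\left(B,-195 \right)} - s = \left(-2\right) \left(-195\right) \left(116 + 549 \left(-195\right)\right) - -491265 = \left(-2\right) \left(-195\right) \left(116 - 107055\right) + 491265 = \left(-2\right) \left(-195\right) \left(-106939\right) + 491265 = -41706210 + 491265 = -41214945$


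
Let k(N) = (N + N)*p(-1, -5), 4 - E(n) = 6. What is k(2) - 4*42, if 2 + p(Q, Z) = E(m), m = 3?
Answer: -184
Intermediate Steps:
E(n) = -2 (E(n) = 4 - 1*6 = 4 - 6 = -2)
p(Q, Z) = -4 (p(Q, Z) = -2 - 2 = -4)
k(N) = -8*N (k(N) = (N + N)*(-4) = (2*N)*(-4) = -8*N)
k(2) - 4*42 = -8*2 - 4*42 = -16 - 168 = -184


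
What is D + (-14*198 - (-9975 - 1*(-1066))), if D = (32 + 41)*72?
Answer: 11393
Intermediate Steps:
D = 5256 (D = 73*72 = 5256)
D + (-14*198 - (-9975 - 1*(-1066))) = 5256 + (-14*198 - (-9975 - 1*(-1066))) = 5256 + (-2772 - (-9975 + 1066)) = 5256 + (-2772 - 1*(-8909)) = 5256 + (-2772 + 8909) = 5256 + 6137 = 11393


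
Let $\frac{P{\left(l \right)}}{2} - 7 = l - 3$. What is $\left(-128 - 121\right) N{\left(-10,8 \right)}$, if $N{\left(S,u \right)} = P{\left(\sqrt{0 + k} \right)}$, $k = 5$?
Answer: $-1992 - 498 \sqrt{5} \approx -3105.6$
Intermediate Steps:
$P{\left(l \right)} = 8 + 2 l$ ($P{\left(l \right)} = 14 + 2 \left(l - 3\right) = 14 + 2 \left(-3 + l\right) = 14 + \left(-6 + 2 l\right) = 8 + 2 l$)
$N{\left(S,u \right)} = 8 + 2 \sqrt{5}$ ($N{\left(S,u \right)} = 8 + 2 \sqrt{0 + 5} = 8 + 2 \sqrt{5}$)
$\left(-128 - 121\right) N{\left(-10,8 \right)} = \left(-128 - 121\right) \left(8 + 2 \sqrt{5}\right) = - 249 \left(8 + 2 \sqrt{5}\right) = -1992 - 498 \sqrt{5}$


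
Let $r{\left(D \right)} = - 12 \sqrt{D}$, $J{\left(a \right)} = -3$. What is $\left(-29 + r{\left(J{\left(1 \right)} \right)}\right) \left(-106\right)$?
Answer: $3074 + 1272 i \sqrt{3} \approx 3074.0 + 2203.2 i$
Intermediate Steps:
$\left(-29 + r{\left(J{\left(1 \right)} \right)}\right) \left(-106\right) = \left(-29 - 12 \sqrt{-3}\right) \left(-106\right) = \left(-29 - 12 i \sqrt{3}\right) \left(-106\right) = 3074 + 1272 i \sqrt{3}$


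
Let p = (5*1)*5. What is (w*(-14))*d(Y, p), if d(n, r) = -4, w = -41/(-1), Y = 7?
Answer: 2296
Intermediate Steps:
w = 41 (w = -41*(-1) = 41)
p = 25 (p = 5*5 = 25)
(w*(-14))*d(Y, p) = (41*(-14))*(-4) = -574*(-4) = 2296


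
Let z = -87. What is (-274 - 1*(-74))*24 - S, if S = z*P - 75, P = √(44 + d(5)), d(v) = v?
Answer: -4116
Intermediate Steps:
P = 7 (P = √(44 + 5) = √49 = 7)
S = -684 (S = -87*7 - 75 = -609 - 75 = -684)
(-274 - 1*(-74))*24 - S = (-274 - 1*(-74))*24 - 1*(-684) = (-274 + 74)*24 + 684 = -200*24 + 684 = -4800 + 684 = -4116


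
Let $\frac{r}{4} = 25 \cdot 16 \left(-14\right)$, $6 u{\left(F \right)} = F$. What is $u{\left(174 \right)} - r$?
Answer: $22429$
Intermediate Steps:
$u{\left(F \right)} = \frac{F}{6}$
$r = -22400$ ($r = 4 \cdot 25 \cdot 16 \left(-14\right) = 4 \cdot 400 \left(-14\right) = 4 \left(-5600\right) = -22400$)
$u{\left(174 \right)} - r = \frac{1}{6} \cdot 174 - -22400 = 29 + 22400 = 22429$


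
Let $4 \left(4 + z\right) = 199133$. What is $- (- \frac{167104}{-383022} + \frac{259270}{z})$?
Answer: $- \frac{215248851464}{38133095787} \approx -5.6447$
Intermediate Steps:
$z = \frac{199117}{4}$ ($z = -4 + \frac{1}{4} \cdot 199133 = -4 + \frac{199133}{4} = \frac{199117}{4} \approx 49779.0$)
$- (- \frac{167104}{-383022} + \frac{259270}{z}) = - (- \frac{167104}{-383022} + \frac{259270}{\frac{199117}{4}}) = - (\left(-167104\right) \left(- \frac{1}{383022}\right) + 259270 \cdot \frac{4}{199117}) = - (\frac{83552}{191511} + \frac{1037080}{199117}) = \left(-1\right) \frac{215248851464}{38133095787} = - \frac{215248851464}{38133095787}$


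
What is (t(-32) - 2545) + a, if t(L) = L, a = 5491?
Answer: 2914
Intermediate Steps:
(t(-32) - 2545) + a = (-32 - 2545) + 5491 = -2577 + 5491 = 2914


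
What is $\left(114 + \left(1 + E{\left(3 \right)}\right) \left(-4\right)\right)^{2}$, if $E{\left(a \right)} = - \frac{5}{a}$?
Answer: $\frac{122500}{9} \approx 13611.0$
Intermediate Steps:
$\left(114 + \left(1 + E{\left(3 \right)}\right) \left(-4\right)\right)^{2} = \left(114 + \left(1 - \frac{5}{3}\right) \left(-4\right)\right)^{2} = \left(114 - - \frac{8}{3}\right)^{2} = \left(114 + \frac{8}{3}\right)^{2} = \left(\frac{350}{3}\right)^{2} = \frac{122500}{9}$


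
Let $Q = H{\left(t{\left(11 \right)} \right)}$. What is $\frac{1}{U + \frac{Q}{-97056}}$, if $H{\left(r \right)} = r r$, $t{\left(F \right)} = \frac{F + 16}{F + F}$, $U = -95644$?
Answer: $- \frac{5219456}{499209649745} \approx -1.0455 \cdot 10^{-5}$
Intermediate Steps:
$t{\left(F \right)} = \frac{16 + F}{2 F}$
$H{\left(r \right)} = r^{2}$
$Q = \frac{729}{484}$ ($Q = \left(\frac{16 + 11}{2 \cdot 11}\right)^{2} = \left(\frac{1}{2} \cdot \frac{1}{11} \cdot 27\right)^{2} = \left(\frac{27}{22}\right)^{2} = \frac{729}{484} \approx 1.5062$)
$\frac{1}{U + \frac{Q}{-97056}} = \frac{1}{-95644 + \frac{729}{484 \left(-97056\right)}} = \frac{1}{-95644 + \frac{729}{484} \left(- \frac{1}{97056}\right)} = \frac{1}{-95644 - \frac{81}{5219456}} = \frac{1}{- \frac{499209649745}{5219456}} = - \frac{5219456}{499209649745}$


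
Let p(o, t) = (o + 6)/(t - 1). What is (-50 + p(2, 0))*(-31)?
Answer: 1798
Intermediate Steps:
p(o, t) = (6 + o)/(-1 + t)
(-50 + p(2, 0))*(-31) = (-50 + (6 + 2)/(-1 + 0))*(-31) = (-50 + 8/(-1))*(-31) = (-50 - 1*8)*(-31) = (-50 - 8)*(-31) = -58*(-31) = 1798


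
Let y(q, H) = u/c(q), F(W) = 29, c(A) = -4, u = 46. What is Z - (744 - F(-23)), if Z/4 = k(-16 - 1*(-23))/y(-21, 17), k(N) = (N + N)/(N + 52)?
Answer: -970367/1357 ≈ -715.08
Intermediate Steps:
y(q, H) = -23/2 (y(q, H) = 46/(-4) = 46*(-1/4) = -23/2)
k(N) = 2*N/(52 + N) (k(N) = (2*N)/(52 + N) = 2*N/(52 + N))
Z = -112/1357 (Z = 4*((2*(-16 - 1*(-23))/(52 + (-16 - 1*(-23))))/(-23/2)) = 4*((2*(-16 + 23)/(52 + (-16 + 23)))*(-2/23)) = 4*((2*7/(52 + 7))*(-2/23)) = 4*((2*7/59)*(-2/23)) = 4*((2*7*(1/59))*(-2/23)) = 4*((14/59)*(-2/23)) = 4*(-28/1357) = -112/1357 ≈ -0.082535)
Z - (744 - F(-23)) = -112/1357 - (744 - 1*29) = -112/1357 - (744 - 29) = -112/1357 - 1*715 = -112/1357 - 715 = -970367/1357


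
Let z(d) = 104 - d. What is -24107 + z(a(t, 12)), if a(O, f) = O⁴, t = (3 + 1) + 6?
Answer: -34003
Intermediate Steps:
t = 10 (t = 4 + 6 = 10)
-24107 + z(a(t, 12)) = -24107 + (104 - 1*10⁴) = -24107 + (104 - 1*10000) = -24107 + (104 - 10000) = -24107 - 9896 = -34003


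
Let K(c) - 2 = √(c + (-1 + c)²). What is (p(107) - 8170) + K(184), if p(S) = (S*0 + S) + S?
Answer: -7954 + √33673 ≈ -7770.5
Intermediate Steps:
K(c) = 2 + √(c + (-1 + c)²)
p(S) = 2*S (p(S) = (0 + S) + S = S + S = 2*S)
(p(107) - 8170) + K(184) = (2*107 - 8170) + (2 + √(184 + (-1 + 184)²)) = (214 - 8170) + (2 + √(184 + 183²)) = -7956 + (2 + √(184 + 33489)) = -7956 + (2 + √33673) = -7954 + √33673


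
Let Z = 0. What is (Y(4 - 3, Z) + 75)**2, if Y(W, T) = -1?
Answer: 5476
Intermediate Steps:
(Y(4 - 3, Z) + 75)**2 = (-1 + 75)**2 = 74**2 = 5476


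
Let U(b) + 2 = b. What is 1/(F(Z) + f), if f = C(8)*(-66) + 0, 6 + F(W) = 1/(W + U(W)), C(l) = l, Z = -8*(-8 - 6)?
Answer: -222/118547 ≈ -0.0018727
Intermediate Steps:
U(b) = -2 + b
Z = 112 (Z = -8*(-14) = 112)
F(W) = -6 + 1/(-2 + 2*W) (F(W) = -6 + 1/(W + (-2 + W)) = -6 + 1/(-2 + 2*W))
f = -528 (f = 8*(-66) + 0 = -528 + 0 = -528)
1/(F(Z) + f) = 1/((13 - 12*112)/(2*(-1 + 112)) - 528) = 1/((1/2)*(13 - 1344)/111 - 528) = 1/((1/2)*(1/111)*(-1331) - 528) = 1/(-1331/222 - 528) = 1/(-118547/222) = -222/118547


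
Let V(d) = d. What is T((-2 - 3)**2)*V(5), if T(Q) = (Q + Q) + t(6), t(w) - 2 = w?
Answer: 290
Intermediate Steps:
t(w) = 2 + w
T(Q) = 8 + 2*Q (T(Q) = (Q + Q) + (2 + 6) = 2*Q + 8 = 8 + 2*Q)
T((-2 - 3)**2)*V(5) = (8 + 2*(-2 - 3)**2)*5 = (8 + 2*(-5)**2)*5 = (8 + 2*25)*5 = (8 + 50)*5 = 58*5 = 290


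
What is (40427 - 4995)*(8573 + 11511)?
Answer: 711616288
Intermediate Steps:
(40427 - 4995)*(8573 + 11511) = 35432*20084 = 711616288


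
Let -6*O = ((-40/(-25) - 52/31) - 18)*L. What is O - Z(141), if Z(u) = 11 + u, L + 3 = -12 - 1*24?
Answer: -41773/155 ≈ -269.50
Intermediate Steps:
L = -39 (L = -3 + (-12 - 1*24) = -3 + (-12 - 24) = -3 - 36 = -39)
O = -18213/155 (O = -((-40/(-25) - 52/31) - 18)*(-39)/6 = -((-40*(-1/25) - 52*1/31) - 18)*(-39)/6 = -((8/5 - 52/31) - 18)*(-39)/6 = -(-12/155 - 18)*(-39)/6 = -(-467)*(-39)/155 = -1/6*109278/155 = -18213/155 ≈ -117.50)
O - Z(141) = -18213/155 - (11 + 141) = -18213/155 - 1*152 = -18213/155 - 152 = -41773/155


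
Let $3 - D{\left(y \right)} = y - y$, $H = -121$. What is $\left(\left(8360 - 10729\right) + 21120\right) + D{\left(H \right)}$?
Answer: $18754$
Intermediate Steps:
$D{\left(y \right)} = 3$ ($D{\left(y \right)} = 3 - \left(y - y\right) = 3 - 0 = 3 + 0 = 3$)
$\left(\left(8360 - 10729\right) + 21120\right) + D{\left(H \right)} = \left(\left(8360 - 10729\right) + 21120\right) + 3 = \left(-2369 + 21120\right) + 3 = 18751 + 3 = 18754$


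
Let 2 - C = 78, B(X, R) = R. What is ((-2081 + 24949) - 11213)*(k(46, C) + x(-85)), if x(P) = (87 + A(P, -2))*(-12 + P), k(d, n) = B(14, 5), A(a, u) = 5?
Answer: -103950945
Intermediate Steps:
C = -76 (C = 2 - 1*78 = 2 - 78 = -76)
k(d, n) = 5
x(P) = -1104 + 92*P (x(P) = (87 + 5)*(-12 + P) = 92*(-12 + P) = -1104 + 92*P)
((-2081 + 24949) - 11213)*(k(46, C) + x(-85)) = ((-2081 + 24949) - 11213)*(5 + (-1104 + 92*(-85))) = (22868 - 11213)*(5 + (-1104 - 7820)) = 11655*(5 - 8924) = 11655*(-8919) = -103950945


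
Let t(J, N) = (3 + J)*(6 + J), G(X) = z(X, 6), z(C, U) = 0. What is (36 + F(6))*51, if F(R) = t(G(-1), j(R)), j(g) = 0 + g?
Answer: 2754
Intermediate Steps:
G(X) = 0
j(g) = g
F(R) = 18 (F(R) = 18 + 0² + 9*0 = 18 + 0 + 0 = 18)
(36 + F(6))*51 = (36 + 18)*51 = 54*51 = 2754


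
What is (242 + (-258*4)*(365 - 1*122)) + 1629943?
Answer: 1379409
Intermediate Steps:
(242 + (-258*4)*(365 - 1*122)) + 1629943 = (242 - 1032*(365 - 122)) + 1629943 = (242 - 1032*243) + 1629943 = (242 - 250776) + 1629943 = -250534 + 1629943 = 1379409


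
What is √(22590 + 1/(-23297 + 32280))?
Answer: √1822883997493/8983 ≈ 150.30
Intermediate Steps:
√(22590 + 1/(-23297 + 32280)) = √(22590 + 1/8983) = √(202925971/8983) = √1822883997493/8983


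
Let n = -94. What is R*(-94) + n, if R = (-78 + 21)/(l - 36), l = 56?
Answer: 1739/10 ≈ 173.90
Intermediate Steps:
R = -57/20 (R = (-78 + 21)/(56 - 36) = -57/20 ≈ -2.8500)
R*(-94) + n = -57/20*(-94) - 94 = 2679/10 - 94 = 1739/10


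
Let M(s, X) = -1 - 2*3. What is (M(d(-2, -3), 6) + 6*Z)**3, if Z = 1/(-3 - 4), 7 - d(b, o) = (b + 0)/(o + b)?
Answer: -166375/343 ≈ -485.06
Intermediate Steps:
d(b, o) = 7 - b/(b + o) (d(b, o) = 7 - (b + 0)/(o + b) = 7 - b/(b + o))
Z = -1/7 (Z = 1/(-7) = -1/7 ≈ -0.14286)
M(s, X) = -7 (M(s, X) = -1 - 6 = -7)
(M(d(-2, -3), 6) + 6*Z)**3 = (-7 + 6*(-1/7))**3 = (-7 - 6/7)**3 = (-55/7)**3 = -166375/343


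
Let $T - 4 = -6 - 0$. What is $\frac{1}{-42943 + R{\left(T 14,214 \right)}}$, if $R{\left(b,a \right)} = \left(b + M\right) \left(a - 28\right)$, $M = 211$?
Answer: $- \frac{1}{8905} \approx -0.0001123$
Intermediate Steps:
$T = -2$ ($T = 4 - 6 = -2$)
$R{\left(b,a \right)} = \left(-28 + a\right) \left(211 + b\right)$ ($R{\left(b,a \right)} = \left(b + 211\right) \left(a - 28\right) = \left(211 + b\right) \left(-28 + a\right) = \left(-28 + a\right) \left(211 + b\right)$)
$\frac{1}{-42943 + R{\left(T 14,214 \right)}} = \frac{1}{-42943 + \left(-5908 - 28 \left(\left(-2\right) 14\right) + 211 \cdot 214 + 214 \left(\left(-2\right) 14\right)\right)} = \frac{1}{-42943 + \left(-5908 - -784 + 45154 + 214 \left(-28\right)\right)} = \frac{1}{-42943 + \left(-5908 + 784 + 45154 - 5992\right)} = \frac{1}{-42943 + 34038} = \frac{1}{-8905} = - \frac{1}{8905}$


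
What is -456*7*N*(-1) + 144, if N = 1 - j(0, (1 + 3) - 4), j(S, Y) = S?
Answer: 3336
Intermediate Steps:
N = 1 (N = 1 - 1*0 = 1 + 0 = 1)
-456*7*N*(-1) + 144 = -456*7*1*(-1) + 144 = -3192*(-1) + 144 = -456*(-7) + 144 = 3192 + 144 = 3336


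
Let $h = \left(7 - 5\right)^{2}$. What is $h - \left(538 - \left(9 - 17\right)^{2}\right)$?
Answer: $-470$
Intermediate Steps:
$h = 4$ ($h = 2^{2} = 4$)
$h - \left(538 - \left(9 - 17\right)^{2}\right) = 4 - \left(538 - \left(9 - 17\right)^{2}\right) = 4 - \left(538 - \left(-8\right)^{2}\right) = 4 + \left(-538 + 64\right) = 4 - 474 = -470$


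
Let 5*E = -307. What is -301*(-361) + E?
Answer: 542998/5 ≈ 1.0860e+5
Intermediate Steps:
E = -307/5 (E = (⅕)*(-307) = -307/5 ≈ -61.400)
-301*(-361) + E = -301*(-361) - 307/5 = 108661 - 307/5 = 542998/5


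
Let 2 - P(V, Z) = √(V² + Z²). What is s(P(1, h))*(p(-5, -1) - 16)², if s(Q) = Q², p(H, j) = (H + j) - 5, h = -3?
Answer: 10206 - 2916*√10 ≈ 984.80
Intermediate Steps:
p(H, j) = -5 + H + j
P(V, Z) = 2 - √(V² + Z²)
s(P(1, h))*(p(-5, -1) - 16)² = (2 - √(1² + (-3)²))²*((-5 - 5 - 1) - 16)² = (2 - √(1 + 9))²*(-11 - 16)² = (2 - √10)²*(-27)² = (2 - √10)²*729 = 729*(2 - √10)²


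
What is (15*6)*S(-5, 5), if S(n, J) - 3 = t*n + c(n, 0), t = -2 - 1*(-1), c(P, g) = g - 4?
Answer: 360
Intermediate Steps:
c(P, g) = -4 + g
t = -1 (t = -2 + 1 = -1)
S(n, J) = -1 - n (S(n, J) = 3 + (-n + (-4 + 0)) = 3 + (-n - 4) = 3 + (-4 - n) = -1 - n)
(15*6)*S(-5, 5) = (15*6)*(-1 - 1*(-5)) = 90*(-1 + 5) = 90*4 = 360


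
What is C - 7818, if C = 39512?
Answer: 31694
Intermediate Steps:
C - 7818 = 39512 - 7818 = 31694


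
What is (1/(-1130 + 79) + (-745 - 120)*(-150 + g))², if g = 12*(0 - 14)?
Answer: 83577982597847761/1104601 ≈ 7.5664e+10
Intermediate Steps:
g = -168 (g = 12*(-14) = -168)
(1/(-1130 + 79) + (-745 - 120)*(-150 + g))² = (1/(-1130 + 79) + (-745 - 120)*(-150 - 168))² = (1/(-1051) - 865*(-318))² = (-1/1051 + 275070)² = (289098569/1051)² = 83577982597847761/1104601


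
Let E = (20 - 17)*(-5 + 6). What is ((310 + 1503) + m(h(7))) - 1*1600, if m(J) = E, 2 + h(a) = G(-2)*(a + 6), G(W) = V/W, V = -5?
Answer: 216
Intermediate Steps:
E = 3 (E = 3*1 = 3)
G(W) = -5/W
h(a) = 13 + 5*a/2 (h(a) = -2 + (-5/(-2))*(a + 6) = -2 + (-5*(-½))*(6 + a) = -2 + 5*(6 + a)/2 = -2 + (15 + 5*a/2) = 13 + 5*a/2)
m(J) = 3
((310 + 1503) + m(h(7))) - 1*1600 = ((310 + 1503) + 3) - 1*1600 = (1813 + 3) - 1600 = 1816 - 1600 = 216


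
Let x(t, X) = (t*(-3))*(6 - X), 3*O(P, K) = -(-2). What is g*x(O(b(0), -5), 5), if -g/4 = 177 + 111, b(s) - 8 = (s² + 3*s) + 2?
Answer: 2304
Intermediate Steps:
b(s) = 10 + s² + 3*s (b(s) = 8 + ((s² + 3*s) + 2) = 8 + (2 + s² + 3*s) = 10 + s² + 3*s)
O(P, K) = ⅔ (O(P, K) = (-(-2))/3 = (-1*(-2))/3 = (⅓)*2 = ⅔)
x(t, X) = -3*t*(6 - X) (x(t, X) = (-3*t)*(6 - X) = -3*t*(6 - X))
g = -1152 (g = -4*(177 + 111) = -4*288 = -1152)
g*x(O(b(0), -5), 5) = -3456*2*(-6 + 5)/3 = -3456*2*(-1)/3 = -1152*(-2) = 2304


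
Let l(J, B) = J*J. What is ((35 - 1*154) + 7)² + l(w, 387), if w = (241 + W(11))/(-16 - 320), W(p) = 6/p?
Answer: 171363317953/13660416 ≈ 12545.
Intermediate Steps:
w = -2657/3696 (w = (241 + 6/11)/(-16 - 320) = (241 + 6*(1/11))/(-336) = (241 + 6/11)*(-1/336) = (2657/11)*(-1/336) = -2657/3696 ≈ -0.71889)
l(J, B) = J²
((35 - 1*154) + 7)² + l(w, 387) = ((35 - 1*154) + 7)² + (-2657/3696)² = ((35 - 154) + 7)² + 7059649/13660416 = (-119 + 7)² + 7059649/13660416 = (-112)² + 7059649/13660416 = 12544 + 7059649/13660416 = 171363317953/13660416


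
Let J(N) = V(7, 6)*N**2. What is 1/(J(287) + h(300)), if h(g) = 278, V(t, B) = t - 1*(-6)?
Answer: 1/1071075 ≈ 9.3364e-7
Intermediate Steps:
V(t, B) = 6 + t (V(t, B) = t + 6 = 6 + t)
J(N) = 13*N**2 (J(N) = (6 + 7)*N**2 = 13*N**2)
1/(J(287) + h(300)) = 1/(13*287**2 + 278) = 1/(13*82369 + 278) = 1/(1070797 + 278) = 1/1071075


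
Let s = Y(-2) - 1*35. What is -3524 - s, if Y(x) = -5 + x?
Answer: -3482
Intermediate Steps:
s = -42 (s = (-5 - 2) - 1*35 = -7 - 35 = -42)
-3524 - s = -3524 - 1*(-42) = -3524 + 42 = -3482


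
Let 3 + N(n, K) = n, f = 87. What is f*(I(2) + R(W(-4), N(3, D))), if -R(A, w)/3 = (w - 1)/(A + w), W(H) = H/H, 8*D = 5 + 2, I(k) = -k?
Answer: 87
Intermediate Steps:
D = 7/8 (D = (5 + 2)/8 = (⅛)*7 = 7/8 ≈ 0.87500)
W(H) = 1
N(n, K) = -3 + n
R(A, w) = -3*(-1 + w)/(A + w) (R(A, w) = -3*(w - 1)/(A + w) = -3*(-1 + w)/(A + w))
f*(I(2) + R(W(-4), N(3, D))) = 87*(-1*2 + 3*(1 - (-3 + 3))/(1 + (-3 + 3))) = 87*(-2 + 3*(1 - 1*0)/(1 + 0)) = 87*(-2 + 3*(1 + 0)/1) = 87*(-2 + 3*1*1) = 87*(-2 + 3) = 87*1 = 87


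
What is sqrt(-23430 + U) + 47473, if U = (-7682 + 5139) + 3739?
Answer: 47473 + I*sqrt(22234) ≈ 47473.0 + 149.11*I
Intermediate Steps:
U = 1196 (U = -2543 + 3739 = 1196)
sqrt(-23430 + U) + 47473 = sqrt(-23430 + 1196) + 47473 = sqrt(-22234) + 47473 = I*sqrt(22234) + 47473 = 47473 + I*sqrt(22234)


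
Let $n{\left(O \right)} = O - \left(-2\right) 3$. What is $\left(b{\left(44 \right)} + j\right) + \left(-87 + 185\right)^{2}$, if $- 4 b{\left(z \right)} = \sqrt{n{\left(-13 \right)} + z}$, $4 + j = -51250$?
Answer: $-41650 - \frac{\sqrt{37}}{4} \approx -41652.0$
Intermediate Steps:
$j = -51254$ ($j = -4 - 51250 = -51254$)
$n{\left(O \right)} = 6 + O$ ($n{\left(O \right)} = O - -6 = O + 6 = 6 + O$)
$b{\left(z \right)} = - \frac{\sqrt{-7 + z}}{4}$ ($b{\left(z \right)} = - \frac{\sqrt{\left(6 - 13\right) + z}}{4} = - \frac{\sqrt{-7 + z}}{4}$)
$\left(b{\left(44 \right)} + j\right) + \left(-87 + 185\right)^{2} = \left(- \frac{\sqrt{-7 + 44}}{4} - 51254\right) + \left(-87 + 185\right)^{2} = \left(- \frac{\sqrt{37}}{4} - 51254\right) + 98^{2} = \left(-51254 - \frac{\sqrt{37}}{4}\right) + 9604 = -41650 - \frac{\sqrt{37}}{4}$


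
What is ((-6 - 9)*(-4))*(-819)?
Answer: -49140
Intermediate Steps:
((-6 - 9)*(-4))*(-819) = -15*(-4)*(-819) = 60*(-819) = -49140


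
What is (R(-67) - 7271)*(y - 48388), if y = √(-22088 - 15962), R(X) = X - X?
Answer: 351829148 - 36355*I*√1522 ≈ 3.5183e+8 - 1.4183e+6*I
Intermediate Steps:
R(X) = 0
y = 5*I*√1522 (y = √(-38050) = 5*I*√1522 ≈ 195.06*I)
(R(-67) - 7271)*(y - 48388) = (0 - 7271)*(5*I*√1522 - 48388) = -7271*(-48388 + 5*I*√1522) = 351829148 - 36355*I*√1522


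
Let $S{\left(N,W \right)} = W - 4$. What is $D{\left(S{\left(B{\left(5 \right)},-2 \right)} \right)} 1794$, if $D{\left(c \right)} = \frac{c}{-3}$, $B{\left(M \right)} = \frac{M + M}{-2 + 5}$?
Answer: $3588$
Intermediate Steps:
$B{\left(M \right)} = \frac{2 M}{3}$
$S{\left(N,W \right)} = -4 + W$
$D{\left(c \right)} = - \frac{c}{3}$ ($D{\left(c \right)} = c \left(- \frac{1}{3}\right) = - \frac{c}{3}$)
$D{\left(S{\left(B{\left(5 \right)},-2 \right)} \right)} 1794 = - \frac{-4 - 2}{3} \cdot 1794 = \left(- \frac{1}{3}\right) \left(-6\right) 1794 = 2 \cdot 1794 = 3588$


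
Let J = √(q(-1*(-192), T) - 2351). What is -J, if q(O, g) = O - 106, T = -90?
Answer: -I*√2265 ≈ -47.592*I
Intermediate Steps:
q(O, g) = -106 + O
J = I*√2265 (J = √((-106 - 1*(-192)) - 2351) = √((-106 + 192) - 2351) = √(86 - 2351) = √(-2265) = I*√2265 ≈ 47.592*I)
-J = -I*√2265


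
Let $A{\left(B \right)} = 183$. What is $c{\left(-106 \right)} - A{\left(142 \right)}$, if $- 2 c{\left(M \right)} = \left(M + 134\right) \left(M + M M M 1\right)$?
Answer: $16675525$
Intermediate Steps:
$c{\left(M \right)} = - \frac{\left(134 + M\right) \left(M + M^{3}\right)}{2}$ ($c{\left(M \right)} = - \frac{\left(M + 134\right) \left(M + M M M 1\right)}{2} = - \frac{\left(134 + M\right) \left(M + M^{2} M\right)}{2} = - \frac{\left(134 + M\right) \left(M + M^{3}\right)}{2}$)
$c{\left(-106 \right)} - A{\left(142 \right)} = \left(- \frac{1}{2}\right) \left(-106\right) \left(134 - 106 + \left(-106\right)^{3} + 134 \left(-106\right)^{2}\right) - 183 = \left(- \frac{1}{2}\right) \left(-106\right) \left(134 - 106 - 1191016 + 134 \cdot 11236\right) - 183 = \left(- \frac{1}{2}\right) \left(-106\right) \left(134 - 106 - 1191016 + 1505624\right) - 183 = \left(- \frac{1}{2}\right) \left(-106\right) 314636 - 183 = 16675708 - 183 = 16675525$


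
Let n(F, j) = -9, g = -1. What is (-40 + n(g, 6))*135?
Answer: -6615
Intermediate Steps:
(-40 + n(g, 6))*135 = (-40 - 9)*135 = -49*135 = -6615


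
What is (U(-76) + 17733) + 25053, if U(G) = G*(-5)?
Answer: 43166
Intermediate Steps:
U(G) = -5*G
(U(-76) + 17733) + 25053 = (-5*(-76) + 17733) + 25053 = (380 + 17733) + 25053 = 18113 + 25053 = 43166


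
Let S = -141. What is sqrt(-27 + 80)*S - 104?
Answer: -104 - 141*sqrt(53) ≈ -1130.5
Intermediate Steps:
sqrt(-27 + 80)*S - 104 = sqrt(-27 + 80)*(-141) - 104 = sqrt(53)*(-141) - 104 = -141*sqrt(53) - 104 = -104 - 141*sqrt(53)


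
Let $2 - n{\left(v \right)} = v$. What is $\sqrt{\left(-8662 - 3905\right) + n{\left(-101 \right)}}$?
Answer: $4 i \sqrt{779} \approx 111.64 i$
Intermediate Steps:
$n{\left(v \right)} = 2 - v$
$\sqrt{\left(-8662 - 3905\right) + n{\left(-101 \right)}} = \sqrt{\left(-8662 - 3905\right) + \left(2 - -101\right)} = \sqrt{\left(-8662 - 3905\right) + \left(2 + 101\right)} = \sqrt{-12567 + 103} = \sqrt{-12464} = 4 i \sqrt{779}$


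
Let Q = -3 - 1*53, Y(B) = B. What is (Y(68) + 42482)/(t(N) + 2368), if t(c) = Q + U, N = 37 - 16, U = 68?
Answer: 4255/238 ≈ 17.878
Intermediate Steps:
Q = -56 (Q = -3 - 53 = -56)
N = 21
t(c) = 12 (t(c) = -56 + 68 = 12)
(Y(68) + 42482)/(t(N) + 2368) = (68 + 42482)/(12 + 2368) = 42550/2380 = 42550*(1/2380) = 4255/238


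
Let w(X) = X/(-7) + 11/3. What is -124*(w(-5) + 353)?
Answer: -930620/21 ≈ -44315.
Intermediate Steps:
w(X) = 11/3 - X/7 (w(X) = X*(-⅐) + 11*(⅓) = -X/7 + 11/3 = 11/3 - X/7)
-124*(w(-5) + 353) = -124*((11/3 - ⅐*(-5)) + 353) = -124*((11/3 + 5/7) + 353) = -124*(92/21 + 353) = -124*7505/21 = -930620/21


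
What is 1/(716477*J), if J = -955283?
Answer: -1/684438297991 ≈ -1.4611e-12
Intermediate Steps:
1/(716477*J) = 1/(716477*(-955283)) = (1/716477)*(-1/955283) = -1/684438297991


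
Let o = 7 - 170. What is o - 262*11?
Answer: -3045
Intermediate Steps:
o = -163
o - 262*11 = -163 - 262*11 = -163 - 2882 = -3045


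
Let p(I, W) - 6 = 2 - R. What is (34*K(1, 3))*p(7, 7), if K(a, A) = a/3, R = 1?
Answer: 238/3 ≈ 79.333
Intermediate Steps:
p(I, W) = 7 (p(I, W) = 6 + (2 - 1*1) = 6 + (2 - 1) = 6 + 1 = 7)
K(a, A) = a/3 (K(a, A) = a*(⅓) = a/3)
(34*K(1, 3))*p(7, 7) = (34*((⅓)*1))*7 = (34*(⅓))*7 = (34/3)*7 = 238/3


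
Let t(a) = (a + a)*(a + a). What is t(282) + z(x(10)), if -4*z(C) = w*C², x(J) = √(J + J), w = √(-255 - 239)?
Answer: 318096 - 5*I*√494 ≈ 3.181e+5 - 111.13*I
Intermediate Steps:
w = I*√494 (w = √(-494) = I*√494 ≈ 22.226*I)
t(a) = 4*a² (t(a) = (2*a)*(2*a) = 4*a²)
x(J) = √2*√J (x(J) = √(2*J) = √2*√J)
z(C) = -I*√494*C²/4
t(282) + z(x(10)) = 4*282² - I*√494*(√2*√10)²/4 = 4*79524 - I*√494*(2*√5)²/4 = 318096 - ¼*I*√494*20 = 318096 - 5*I*√494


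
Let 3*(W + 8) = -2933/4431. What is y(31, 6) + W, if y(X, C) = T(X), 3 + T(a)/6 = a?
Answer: 303421/1899 ≈ 159.78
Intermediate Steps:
W = -15611/1899 (W = -8 + (-2933/4431)/3 = -8 + (-2933*1/4431)/3 = -8 + (⅓)*(-419/633) = -8 - 419/1899 = -15611/1899 ≈ -8.2206)
T(a) = -18 + 6*a
y(X, C) = -18 + 6*X
y(31, 6) + W = (-18 + 6*31) - 15611/1899 = (-18 + 186) - 15611/1899 = 168 - 15611/1899 = 303421/1899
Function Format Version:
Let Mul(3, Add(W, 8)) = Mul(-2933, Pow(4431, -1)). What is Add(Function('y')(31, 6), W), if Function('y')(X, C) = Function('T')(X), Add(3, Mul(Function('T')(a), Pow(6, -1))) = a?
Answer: Rational(303421, 1899) ≈ 159.78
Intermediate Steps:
W = Rational(-15611, 1899) (W = Add(-8, Mul(Rational(1, 3), Mul(-2933, Pow(4431, -1)))) = Add(-8, Mul(Rational(1, 3), Mul(-2933, Rational(1, 4431)))) = Add(-8, Mul(Rational(1, 3), Rational(-419, 633))) = Add(-8, Rational(-419, 1899)) = Rational(-15611, 1899) ≈ -8.2206)
Function('T')(a) = Add(-18, Mul(6, a))
Function('y')(X, C) = Add(-18, Mul(6, X))
Add(Function('y')(31, 6), W) = Add(Add(-18, Mul(6, 31)), Rational(-15611, 1899)) = Add(Add(-18, 186), Rational(-15611, 1899)) = Add(168, Rational(-15611, 1899)) = Rational(303421, 1899)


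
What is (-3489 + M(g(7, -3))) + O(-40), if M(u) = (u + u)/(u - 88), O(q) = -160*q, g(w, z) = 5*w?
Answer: 154213/53 ≈ 2909.7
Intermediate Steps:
M(u) = 2*u/(-88 + u) (M(u) = (2*u)/(-88 + u) = 2*u/(-88 + u))
(-3489 + M(g(7, -3))) + O(-40) = (-3489 + 2*(5*7)/(-88 + 5*7)) - 160*(-40) = (-3489 + 2*35/(-88 + 35)) + 6400 = (-3489 + 2*35/(-53)) + 6400 = (-3489 + 2*35*(-1/53)) + 6400 = (-3489 - 70/53) + 6400 = -184987/53 + 6400 = 154213/53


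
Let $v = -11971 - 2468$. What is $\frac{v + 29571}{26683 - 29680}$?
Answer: $- \frac{5044}{999} \approx -5.049$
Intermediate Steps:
$v = -14439$
$\frac{v + 29571}{26683 - 29680} = \frac{-14439 + 29571}{26683 - 29680} = \frac{15132}{-2997} = 15132 \left(- \frac{1}{2997}\right) = - \frac{5044}{999}$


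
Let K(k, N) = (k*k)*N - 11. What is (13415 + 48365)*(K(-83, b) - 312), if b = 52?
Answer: 22111370900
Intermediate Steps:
K(k, N) = -11 + N*k² (K(k, N) = k²*N - 11 = N*k² - 11 = -11 + N*k²)
(13415 + 48365)*(K(-83, b) - 312) = (13415 + 48365)*((-11 + 52*(-83)²) - 312) = 61780*((-11 + 52*6889) - 312) = 61780*((-11 + 358228) - 312) = 61780*(358217 - 312) = 61780*357905 = 22111370900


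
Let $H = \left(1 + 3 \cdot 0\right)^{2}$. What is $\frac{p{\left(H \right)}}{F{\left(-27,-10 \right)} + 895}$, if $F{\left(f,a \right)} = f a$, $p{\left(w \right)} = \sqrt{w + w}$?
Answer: $\frac{\sqrt{2}}{1165} \approx 0.0012139$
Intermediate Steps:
$H = 1$ ($H = \left(1 + 0\right)^{2} = 1^{2} = 1$)
$p{\left(w \right)} = \sqrt{2} \sqrt{w}$ ($p{\left(w \right)} = \sqrt{2 w} = \sqrt{2} \sqrt{w}$)
$F{\left(f,a \right)} = a f$
$\frac{p{\left(H \right)}}{F{\left(-27,-10 \right)} + 895} = \frac{\sqrt{2} \sqrt{1}}{\left(-10\right) \left(-27\right) + 895} = \frac{\sqrt{2} \cdot 1}{270 + 895} = \frac{\sqrt{2}}{1165}$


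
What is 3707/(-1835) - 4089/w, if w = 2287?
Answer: -15981224/4196645 ≈ -3.8081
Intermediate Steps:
3707/(-1835) - 4089/w = 3707/(-1835) - 4089/2287 = 3707*(-1/1835) - 4089*1/2287 = -3707/1835 - 4089/2287 = -15981224/4196645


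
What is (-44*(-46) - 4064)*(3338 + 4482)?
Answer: -15952800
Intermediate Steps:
(-44*(-46) - 4064)*(3338 + 4482) = (2024 - 4064)*7820 = -2040*7820 = -15952800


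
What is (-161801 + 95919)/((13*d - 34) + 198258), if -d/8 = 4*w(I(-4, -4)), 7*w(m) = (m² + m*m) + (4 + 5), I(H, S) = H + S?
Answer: -230587/665288 ≈ -0.34660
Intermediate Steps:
w(m) = 9/7 + 2*m²/7 (w(m) = ((m² + m*m) + (4 + 5))/7 = ((m² + m²) + 9)/7 = (2*m² + 9)/7 = (9 + 2*m²)/7 = 9/7 + 2*m²/7)
d = -4384/7 (d = -32*(9/7 + 2*(-4 - 4)²/7) = -32*(9/7 + (2/7)*(-8)²) = -32*(9/7 + (2/7)*64) = -32*(9/7 + 128/7) = -32*137/7 = -8*548/7 = -4384/7 ≈ -626.29)
(-161801 + 95919)/((13*d - 34) + 198258) = (-161801 + 95919)/((13*(-4384/7) - 34) + 198258) = -65882/((-56992/7 - 34) + 198258) = -65882/(-57230/7 + 198258) = -65882/1330576/7 = -65882*7/1330576 = -230587/665288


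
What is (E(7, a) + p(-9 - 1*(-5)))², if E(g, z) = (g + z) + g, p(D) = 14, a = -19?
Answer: 81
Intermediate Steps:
E(g, z) = z + 2*g
(E(7, a) + p(-9 - 1*(-5)))² = ((-19 + 2*7) + 14)² = ((-19 + 14) + 14)² = (-5 + 14)² = 9² = 81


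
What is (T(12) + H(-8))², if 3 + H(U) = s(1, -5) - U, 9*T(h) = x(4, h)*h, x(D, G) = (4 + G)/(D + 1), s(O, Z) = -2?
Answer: 11881/225 ≈ 52.804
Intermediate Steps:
x(D, G) = (4 + G)/(1 + D)
T(h) = h*(⅘ + h/5)/9 (T(h) = (((4 + h)/(1 + 4))*h)/9 = (((4 + h)/5)*h)/9 = ((⅘ + h/5)*h)/9 = (h*(⅘ + h/5))/9 = h*(⅘ + h/5)/9)
H(U) = -5 - U (H(U) = -3 + (-2 - U) = -5 - U)
(T(12) + H(-8))² = ((1/45)*12*(4 + 12) + (-5 - 1*(-8)))² = ((1/45)*12*16 + (-5 + 8))² = (64/15 + 3)² = (109/15)² = 11881/225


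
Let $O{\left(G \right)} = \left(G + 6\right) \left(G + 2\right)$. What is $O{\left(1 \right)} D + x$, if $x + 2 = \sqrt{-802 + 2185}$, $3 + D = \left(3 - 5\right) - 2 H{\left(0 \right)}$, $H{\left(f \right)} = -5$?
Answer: $103 + \sqrt{1383} \approx 140.19$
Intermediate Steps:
$O{\left(G \right)} = \left(2 + G\right) \left(6 + G\right)$ ($O{\left(G \right)} = \left(6 + G\right) \left(2 + G\right) = \left(2 + G\right) \left(6 + G\right)$)
$D = 5$ ($D = -3 + \left(\left(3 - 5\right) - -10\right) = -3 + \left(\left(3 - 5\right) + 10\right) = -3 + \left(-2 + 10\right) = -3 + 8 = 5$)
$x = -2 + \sqrt{1383}$ ($x = -2 + \sqrt{-802 + 2185} = -2 + \sqrt{1383} \approx 35.189$)
$O{\left(1 \right)} D + x = \left(12 + 1^{2} + 8 \cdot 1\right) 5 - \left(2 - \sqrt{1383}\right) = \left(12 + 1 + 8\right) 5 - \left(2 - \sqrt{1383}\right) = 21 \cdot 5 - \left(2 - \sqrt{1383}\right) = 105 - \left(2 - \sqrt{1383}\right) = 103 + \sqrt{1383}$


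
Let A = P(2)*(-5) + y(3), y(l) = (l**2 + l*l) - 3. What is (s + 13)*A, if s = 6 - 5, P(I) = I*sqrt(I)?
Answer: 210 - 140*sqrt(2) ≈ 12.010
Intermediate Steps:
P(I) = I**(3/2)
y(l) = -3 + 2*l**2 (y(l) = (l**2 + l**2) - 3 = 2*l**2 - 3 = -3 + 2*l**2)
A = 15 - 10*sqrt(2) (A = 2**(3/2)*(-5) + (-3 + 2*3**2) = (2*sqrt(2))*(-5) + (-3 + 2*9) = -10*sqrt(2) + (-3 + 18) = -10*sqrt(2) + 15 = 15 - 10*sqrt(2) ≈ 0.85786)
s = 1
(s + 13)*A = (1 + 13)*(15 - 10*sqrt(2)) = 14*(15 - 10*sqrt(2)) = 210 - 140*sqrt(2)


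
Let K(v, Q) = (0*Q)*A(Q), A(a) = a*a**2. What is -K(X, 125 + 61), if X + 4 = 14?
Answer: 0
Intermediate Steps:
X = 10 (X = -4 + 14 = 10)
A(a) = a**3
K(v, Q) = 0 (K(v, Q) = (0*Q)*Q**3 = 0*Q**3 = 0)
-K(X, 125 + 61) = -1*0 = 0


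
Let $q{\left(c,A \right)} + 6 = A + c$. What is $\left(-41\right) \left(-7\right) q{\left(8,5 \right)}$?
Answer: $2009$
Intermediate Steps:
$q{\left(c,A \right)} = -6 + A + c$ ($q{\left(c,A \right)} = -6 + \left(A + c\right) = -6 + A + c$)
$\left(-41\right) \left(-7\right) q{\left(8,5 \right)} = \left(-41\right) \left(-7\right) \left(-6 + 5 + 8\right) = 287 \cdot 7 = 2009$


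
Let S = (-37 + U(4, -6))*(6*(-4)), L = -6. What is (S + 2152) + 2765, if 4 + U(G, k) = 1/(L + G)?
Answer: 5913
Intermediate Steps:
U(G, k) = -4 + 1/(-6 + G)
S = 996 (S = (-37 + (25 - 4*4)/(-6 + 4))*(6*(-4)) = (-37 + (25 - 16)/(-2))*(-24) = (-37 - ½*9)*(-24) = (-37 - 9/2)*(-24) = -83/2*(-24) = 996)
(S + 2152) + 2765 = (996 + 2152) + 2765 = 3148 + 2765 = 5913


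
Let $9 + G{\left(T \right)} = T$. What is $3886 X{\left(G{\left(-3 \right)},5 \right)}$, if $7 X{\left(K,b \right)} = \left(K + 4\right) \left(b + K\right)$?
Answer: $31088$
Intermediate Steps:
$G{\left(T \right)} = -9 + T$
$X{\left(K,b \right)} = \frac{\left(4 + K\right) \left(K + b\right)}{7}$ ($X{\left(K,b \right)} = \frac{\left(K + 4\right) \left(b + K\right)}{7} = \frac{\left(4 + K\right) \left(K + b\right)}{7}$)
$3886 X{\left(G{\left(-3 \right)},5 \right)} = 3886 \left(\frac{\left(-9 - 3\right)^{2}}{7} + \frac{4 \left(-9 - 3\right)}{7} + \frac{4}{7} \cdot 5 + \frac{1}{7} \left(-9 - 3\right) 5\right) = 3886 \left(\frac{\left(-12\right)^{2}}{7} + \frac{4}{7} \left(-12\right) + \frac{20}{7} + \frac{1}{7} \left(-12\right) 5\right) = 3886 \left(\frac{1}{7} \cdot 144 - \frac{48}{7} + \frac{20}{7} - \frac{60}{7}\right) = 3886 \left(\frac{144}{7} - \frac{48}{7} + \frac{20}{7} - \frac{60}{7}\right) = 3886 \cdot 8 = 31088$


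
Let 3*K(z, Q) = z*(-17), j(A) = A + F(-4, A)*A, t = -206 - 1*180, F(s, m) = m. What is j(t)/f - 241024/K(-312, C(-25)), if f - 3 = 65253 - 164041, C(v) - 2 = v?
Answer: -601807458/4366297 ≈ -137.83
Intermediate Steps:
t = -386 (t = -206 - 180 = -386)
C(v) = 2 + v
j(A) = A + A**2 (j(A) = A + A*A = A + A**2)
K(z, Q) = -17*z/3 (K(z, Q) = (z*(-17))/3 = (-17*z)/3 = -17*z/3)
f = -98785 (f = 3 + (65253 - 164041) = 3 - 98788 = -98785)
j(t)/f - 241024/K(-312, C(-25)) = -386*(1 - 386)/(-98785) - 241024/((-17/3*(-312))) = -386*(-385)*(-1/98785) - 241024/1768 = 148610*(-1/98785) - 241024*1/1768 = -29722/19757 - 30128/221 = -601807458/4366297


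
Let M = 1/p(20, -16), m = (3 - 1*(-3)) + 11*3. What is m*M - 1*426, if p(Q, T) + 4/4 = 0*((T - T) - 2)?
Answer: -465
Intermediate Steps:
p(Q, T) = -1 (p(Q, T) = -1 + 0*((T - T) - 2) = -1 + 0*(0 - 2) = -1 + 0*(-2) = -1 + 0 = -1)
m = 39 (m = (3 + 3) + 33 = 6 + 33 = 39)
M = -1 (M = 1/(-1) = -1)
m*M - 1*426 = 39*(-1) - 1*426 = -39 - 426 = -465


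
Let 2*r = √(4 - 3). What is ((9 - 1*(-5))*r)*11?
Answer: 77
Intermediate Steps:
r = ½ (r = √(4 - 3)/2 = √1/2 = (½)*1 = ½ ≈ 0.50000)
((9 - 1*(-5))*r)*11 = ((9 - 1*(-5))*(½))*11 = ((9 + 5)*(½))*11 = (14*(½))*11 = 7*11 = 77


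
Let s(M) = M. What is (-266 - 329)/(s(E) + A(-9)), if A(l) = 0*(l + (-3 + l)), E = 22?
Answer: -595/22 ≈ -27.045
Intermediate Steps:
A(l) = 0 (A(l) = 0*(-3 + 2*l) = 0)
(-266 - 329)/(s(E) + A(-9)) = (-266 - 329)/(22 + 0) = -595/22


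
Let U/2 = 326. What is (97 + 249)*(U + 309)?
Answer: 332506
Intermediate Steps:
U = 652 (U = 2*326 = 652)
(97 + 249)*(U + 309) = (97 + 249)*(652 + 309) = 346*961 = 332506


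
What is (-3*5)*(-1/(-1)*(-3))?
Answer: 45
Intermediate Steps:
(-3*5)*(-1/(-1)*(-3)) = -15*(-1*(-1))*(-3) = -15*(-3) = 45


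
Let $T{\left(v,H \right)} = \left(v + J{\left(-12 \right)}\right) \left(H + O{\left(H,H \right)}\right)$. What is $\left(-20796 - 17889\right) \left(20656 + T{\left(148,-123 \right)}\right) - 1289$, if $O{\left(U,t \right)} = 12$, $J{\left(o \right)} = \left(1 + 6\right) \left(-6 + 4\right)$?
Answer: $-223677959$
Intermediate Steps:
$J{\left(o \right)} = -14$ ($J{\left(o \right)} = 7 \left(-2\right) = -14$)
$T{\left(v,H \right)} = \left(-14 + v\right) \left(12 + H\right)$ ($T{\left(v,H \right)} = \left(v - 14\right) \left(H + 12\right) = \left(-14 + v\right) \left(12 + H\right)$)
$\left(-20796 - 17889\right) \left(20656 + T{\left(148,-123 \right)}\right) - 1289 = \left(-20796 - 17889\right) \left(20656 - 14874\right) - 1289 = - 38685 \left(20656 + \left(-168 + 1722 + 1776 - 18204\right)\right) - 1289 = - 38685 \left(20656 - 14874\right) - 1289 = \left(-38685\right) 5782 - 1289 = -223676670 - 1289 = -223677959$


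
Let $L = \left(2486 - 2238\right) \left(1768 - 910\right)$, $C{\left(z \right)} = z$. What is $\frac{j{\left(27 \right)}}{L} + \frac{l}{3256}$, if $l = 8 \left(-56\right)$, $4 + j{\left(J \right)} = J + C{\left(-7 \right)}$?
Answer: $- \frac{67667}{492063} \approx -0.13752$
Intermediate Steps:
$j{\left(J \right)} = -11 + J$ ($j{\left(J \right)} = -4 + \left(J - 7\right) = -4 + \left(-7 + J\right) = -11 + J$)
$l = -448$
$L = 212784$ ($L = 248 \cdot 858 = 212784$)
$\frac{j{\left(27 \right)}}{L} + \frac{l}{3256} = \frac{-11 + 27}{212784} - \frac{448}{3256} = 16 \cdot \frac{1}{212784} - \frac{56}{407} = \frac{1}{13299} - \frac{56}{407} = - \frac{67667}{492063}$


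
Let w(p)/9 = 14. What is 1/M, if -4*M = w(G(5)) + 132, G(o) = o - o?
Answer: -2/129 ≈ -0.015504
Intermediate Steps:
G(o) = 0
w(p) = 126 (w(p) = 9*14 = 126)
M = -129/2 (M = -(126 + 132)/4 = -¼*258 = -129/2 ≈ -64.500)
1/M = 1/(-129/2) = -2/129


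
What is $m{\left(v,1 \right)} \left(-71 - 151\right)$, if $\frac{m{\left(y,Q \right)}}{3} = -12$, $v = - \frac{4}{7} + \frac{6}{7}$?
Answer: $7992$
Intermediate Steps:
$v = \frac{2}{7}$ ($v = \left(-4\right) \frac{1}{7} + 6 \cdot \frac{1}{7} = - \frac{4}{7} + \frac{6}{7} = \frac{2}{7} \approx 0.28571$)
$m{\left(y,Q \right)} = -36$ ($m{\left(y,Q \right)} = 3 \left(-12\right) = -36$)
$m{\left(v,1 \right)} \left(-71 - 151\right) = - 36 \left(-71 - 151\right) = \left(-36\right) \left(-222\right) = 7992$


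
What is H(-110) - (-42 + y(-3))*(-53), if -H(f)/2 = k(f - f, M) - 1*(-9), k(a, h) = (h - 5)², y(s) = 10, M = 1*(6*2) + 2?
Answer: -1876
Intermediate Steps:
M = 14 (M = 1*12 + 2 = 12 + 2 = 14)
k(a, h) = (-5 + h)²
H(f) = -180 (H(f) = -2*((-5 + 14)² - 1*(-9)) = -2*(9² + 9) = -2*(81 + 9) = -2*90 = -180)
H(-110) - (-42 + y(-3))*(-53) = -180 - (-42 + 10)*(-53) = -180 - (-32)*(-53) = -180 - 1*1696 = -180 - 1696 = -1876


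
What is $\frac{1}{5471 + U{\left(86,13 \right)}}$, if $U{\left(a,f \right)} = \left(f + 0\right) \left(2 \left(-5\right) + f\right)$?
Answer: $\frac{1}{5510} \approx 0.00018149$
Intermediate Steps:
$U{\left(a,f \right)} = f \left(-10 + f\right)$
$\frac{1}{5471 + U{\left(86,13 \right)}} = \frac{1}{5471 + 13 \left(-10 + 13\right)} = \frac{1}{5471 + 13 \cdot 3} = \frac{1}{5471 + 39} = \frac{1}{5510}$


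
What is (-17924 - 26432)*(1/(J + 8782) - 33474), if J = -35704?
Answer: 19986525929162/13461 ≈ 1.4848e+9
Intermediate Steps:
(-17924 - 26432)*(1/(J + 8782) - 33474) = (-17924 - 26432)*(1/(-35704 + 8782) - 33474) = -44356*(1/(-26922) - 33474) = -44356*(-1/26922 - 33474) = -44356*(-901187029/26922) = 19986525929162/13461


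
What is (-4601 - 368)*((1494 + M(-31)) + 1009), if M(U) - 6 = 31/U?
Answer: -12462252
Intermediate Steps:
M(U) = 6 + 31/U
(-4601 - 368)*((1494 + M(-31)) + 1009) = (-4601 - 368)*((1494 + (6 + 31/(-31))) + 1009) = -4969*((1494 + (6 + 31*(-1/31))) + 1009) = -4969*((1494 + (6 - 1)) + 1009) = -4969*((1494 + 5) + 1009) = -4969*(1499 + 1009) = -4969*2508 = -12462252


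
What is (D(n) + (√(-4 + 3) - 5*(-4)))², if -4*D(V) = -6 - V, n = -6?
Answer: (20 + I)² ≈ 399.0 + 40.0*I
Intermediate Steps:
D(V) = 3/2 + V/4 (D(V) = -(-6 - V)/4 = 3/2 + V/4)
(D(n) + (√(-4 + 3) - 5*(-4)))² = ((3/2 + (¼)*(-6)) + (√(-4 + 3) - 5*(-4)))² = ((3/2 - 3/2) + (√(-1) + 20))² = (0 + (I + 20))² = (0 + (20 + I))² = (20 + I)²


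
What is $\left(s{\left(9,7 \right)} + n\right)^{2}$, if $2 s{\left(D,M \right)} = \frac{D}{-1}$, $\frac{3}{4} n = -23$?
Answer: $\frac{44521}{36} \approx 1236.7$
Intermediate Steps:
$n = - \frac{92}{3}$ ($n = \frac{4}{3} \left(-23\right) = - \frac{92}{3} \approx -30.667$)
$s{\left(D,M \right)} = - \frac{D}{2}$ ($s{\left(D,M \right)} = \frac{D \frac{1}{-1}}{2} = \frac{D \left(-1\right)}{2} = \frac{\left(-1\right) D}{2} = - \frac{D}{2}$)
$\left(s{\left(9,7 \right)} + n\right)^{2} = \left(\left(- \frac{1}{2}\right) 9 - \frac{92}{3}\right)^{2} = \left(- \frac{9}{2} - \frac{92}{3}\right)^{2} = \left(- \frac{211}{6}\right)^{2} = \frac{44521}{36}$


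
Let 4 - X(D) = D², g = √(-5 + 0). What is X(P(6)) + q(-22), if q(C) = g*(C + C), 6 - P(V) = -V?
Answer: -140 - 44*I*√5 ≈ -140.0 - 98.387*I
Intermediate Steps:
P(V) = 6 + V (P(V) = 6 - (-1)*V = 6 + V)
g = I*√5 (g = √(-5) = I*√5 ≈ 2.2361*I)
q(C) = 2*I*C*√5 (q(C) = (I*√5)*(C + C) = (I*√5)*(2*C) = 2*I*C*√5)
X(D) = 4 - D²
X(P(6)) + q(-22) = (4 - (6 + 6)²) + 2*I*(-22)*√5 = (4 - 1*12²) - 44*I*√5 = (4 - 1*144) - 44*I*√5 = (4 - 144) - 44*I*√5 = -140 - 44*I*√5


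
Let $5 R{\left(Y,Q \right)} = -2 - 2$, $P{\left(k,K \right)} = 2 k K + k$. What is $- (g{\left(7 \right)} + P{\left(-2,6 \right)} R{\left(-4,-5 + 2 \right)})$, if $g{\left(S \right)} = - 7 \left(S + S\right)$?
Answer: $\frac{386}{5} \approx 77.2$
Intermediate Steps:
$P{\left(k,K \right)} = k + 2 K k$ ($P{\left(k,K \right)} = 2 K k + k = k + 2 K k$)
$g{\left(S \right)} = - 14 S$ ($g{\left(S \right)} = - 7 \cdot 2 S = - 14 S$)
$R{\left(Y,Q \right)} = - \frac{4}{5}$ ($R{\left(Y,Q \right)} = \frac{-2 - 2}{5} = \frac{1}{5} \left(-4\right) = - \frac{4}{5}$)
$- (g{\left(7 \right)} + P{\left(-2,6 \right)} R{\left(-4,-5 + 2 \right)}) = - (\left(-14\right) 7 + - 2 \left(1 + 2 \cdot 6\right) \left(- \frac{4}{5}\right)) = - (-98 + - 2 \left(1 + 12\right) \left(- \frac{4}{5}\right)) = - (-98 + \left(-2\right) 13 \left(- \frac{4}{5}\right)) = - (-98 - - \frac{104}{5}) = - (-98 + \frac{104}{5}) = \left(-1\right) \left(- \frac{386}{5}\right) = \frac{386}{5}$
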